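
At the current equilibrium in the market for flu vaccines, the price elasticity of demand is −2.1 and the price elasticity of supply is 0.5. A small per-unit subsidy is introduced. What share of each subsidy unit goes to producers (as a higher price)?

For a small subsidy around the equilibrium, the benefit split depends on the relative slopes, which at a point are proportional to the elasticities.
Buyer share = εs/(εs + |εd|) = 0.5/(0.5 + 2.1) = 5/26; seller share = |εd|/(εs + |εd|) = 21/26.
So producers capture 21/26 of the subsidy.

Producer share = 21/26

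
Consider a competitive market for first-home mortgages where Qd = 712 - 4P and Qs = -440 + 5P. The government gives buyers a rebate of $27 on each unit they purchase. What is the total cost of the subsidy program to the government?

Government cost = $7020

Pre-subsidy: 712 - 4P = -440 + 5P gives P* = 128, Q* = 200.
With the rebate, buyers effectively pay Pb = Ps − 27, where Ps is the price sellers receive.
Demand in terms of Ps becomes Qd = 712 − 4(Ps − 27) = 820 - 4Ps. Setting this equal to supply: 820 - 4Ps = -440 + 5Ps, so Ps = 140.
Buyers pay Pb = 140 − 27 = 113; Q' = -440 + 5·140 = 260.
Government outlay = subsidy × quantity = 27 × 260 = 7020.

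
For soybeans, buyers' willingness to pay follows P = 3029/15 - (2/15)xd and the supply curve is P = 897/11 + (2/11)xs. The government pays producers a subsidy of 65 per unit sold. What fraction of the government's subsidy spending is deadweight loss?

Pre-subsidy: 3029/15 - (2/15)x = 897/11 + (2/11)x gives x* = 382 and P* = 151.
With the subsidy, sellers receive Ps = Pb + 65 for each unit, where Pb is the price buyers pay.
On the curves, Pb = 3029/15 - (2/15)x and Ps = 897/11 + (2/11)x; the wedge Ps − Pb = 65 gives 897/11 + (2/11)x − (3029/15 - (2/15)x) = 65, so x' = 588.25.
Then Pb = 3029/15 − (2/15)·588.25 = 123.5 and Ps = 897/11 + (2/11)·588.25 = 188.5.
ΔCS = ½(382 + 588.25)(151 − 123.5) = 13340.9375; ΔPS = ½(382 + 588.25)(188.5 − 151) = 18192.1875.
Government spending = 65 × 588.25 = 38236.25.
DWL = ½ × 65 × (588.25 − 382) = 6703.125; fraction = 6703.125 / 38236.25 = 825/4706.

DWL / government spending = 825/4706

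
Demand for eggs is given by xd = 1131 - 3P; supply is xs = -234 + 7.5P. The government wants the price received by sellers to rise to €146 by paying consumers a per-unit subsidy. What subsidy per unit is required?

Required subsidy s = €56 per unit

At a seller price of 146, quantity supplied is -234 + 7.5·146 = 861.
Buyers absorb 861 only when they pay Pb with 1131 − 3·Pb = 861, i.e. Pb = 90.
s = Ps − Pb = 146 − 90 = 56.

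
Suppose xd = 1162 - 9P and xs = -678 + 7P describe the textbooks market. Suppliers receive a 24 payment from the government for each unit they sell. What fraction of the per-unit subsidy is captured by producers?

Producer share = 0.5625

Pre-subsidy: 1162 - 9P = -678 + 7P gives P* = 115, x* = 127.
With the subsidy, sellers receive Ps = Pb + 24 for each unit, where Pb is the price buyers pay.
Supply in terms of Pb becomes xs = -678 + 7(Pb + 24) = -510 + 7Pb. Setting this equal to demand: 1162 - 9Pb = -510 + 7Pb, so Pb = 104.5.
Sellers receive Ps = 104.5 + 24 = 128.5; x' = 1162 − 9·104.5 = 221.5.
Buyers' price falls by P* − Pb = 115 − 104.5 = 10.5; sellers' price rises by Ps − P* = 128.5 − 115 = 13.5.
So producers capture 13.5/24 = 0.5625 of each unit of subsidy.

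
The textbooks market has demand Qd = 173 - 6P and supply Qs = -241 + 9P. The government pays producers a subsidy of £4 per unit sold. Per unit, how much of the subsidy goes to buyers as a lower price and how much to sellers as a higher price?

Pre-subsidy: 173 - 6P = -241 + 9P gives P* = 27.6, Q* = 7.4.
With the subsidy, sellers receive Ps = Pb + 4 for each unit, where Pb is the price buyers pay.
Supply in terms of Pb becomes Qs = -241 + 9(Pb + 4) = -205 + 9Pb. Setting this equal to demand: 173 - 6Pb = -205 + 9Pb, so Pb = 25.2.
Sellers receive Ps = 25.2 + 4 = 29.2; Q' = 173 − 6·25.2 = 21.8.
Buyers' price falls by P* − Pb = 27.6 − 25.2 = 2.4; sellers' price rises by Ps − P* = 29.2 − 27.6 = 1.6.

Buyers gain £2.4 per unit; sellers gain £1.6 per unit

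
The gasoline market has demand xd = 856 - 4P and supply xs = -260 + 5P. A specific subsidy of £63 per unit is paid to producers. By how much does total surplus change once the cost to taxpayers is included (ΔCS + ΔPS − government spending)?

Pre-subsidy: 856 - 4P = -260 + 5P gives P* = 124, x* = 360.
With the subsidy, sellers receive Ps = Pb + 63 for each unit, where Pb is the price buyers pay.
Supply in terms of Pb becomes xs = -260 + 5(Pb + 63) = 55 + 5Pb. Setting this equal to demand: 856 - 4Pb = 55 + 5Pb, so Pb = 89.
Sellers receive Ps = 89 + 63 = 152; x' = 856 − 4·89 = 500.
ΔCS = ½(360 + 500)(124 − 89) = 15050; ΔPS = ½(360 + 500)(152 − 124) = 12040.
Government spending = 63 × 500 = 31500.
Net change = 15050 + 12040 − 31500 = -4410. The loss equals the DWL triangle ½·63·140.

Net change in total surplus = -£4410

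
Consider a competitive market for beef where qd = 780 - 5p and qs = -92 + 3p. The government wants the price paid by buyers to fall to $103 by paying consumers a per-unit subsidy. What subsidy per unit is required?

At a buyer price of 103, quantity demanded is 780 − 5·103 = 265.
Sellers supply 265 only when they receive ps with -92 + 3·ps = 265, i.e. ps = 119.
s = ps − pb = 119 − 103 = 16.

Required subsidy s = $16 per unit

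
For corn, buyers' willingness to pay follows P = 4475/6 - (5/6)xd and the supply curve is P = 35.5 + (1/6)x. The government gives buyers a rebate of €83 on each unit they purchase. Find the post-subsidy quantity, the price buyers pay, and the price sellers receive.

Pre-subsidy: 4475/6 - (5/6)x = 35.5 + (1/6)x gives x* = 2131/3 and P* = 1385/9.
With the rebate, buyers effectively pay Pb = Ps − 83, where Ps is the price sellers receive.
On the curves, Pb = 4475/6 - (5/6)x and Ps = 35.5 + (1/6)x; the wedge Ps − Pb = 83 gives 35.5 + (1/6)x − (4475/6 - (5/6)x) = 83, so x' = 2380/3.
Then Pb = 4475/6 − (5/6)·(2380/3) = 1525/18 and Ps = 35.5 + (1/6)·(2380/3) = 3019/18.

x' = 2380/3; buyers pay 1525/18; sellers receive 3019/18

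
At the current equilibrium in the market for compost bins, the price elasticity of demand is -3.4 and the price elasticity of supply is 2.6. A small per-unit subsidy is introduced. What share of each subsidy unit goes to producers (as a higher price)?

Producer share = 17/30

For a small subsidy around the equilibrium, the benefit split depends on the relative slopes, which at a point are proportional to the elasticities.
Buyer share = εs/(εs + |εd|) = 2.6/(2.6 + 3.4) = 13/30; seller share = |εd|/(εs + |εd|) = 17/30.
So producers capture 17/30 of the subsidy.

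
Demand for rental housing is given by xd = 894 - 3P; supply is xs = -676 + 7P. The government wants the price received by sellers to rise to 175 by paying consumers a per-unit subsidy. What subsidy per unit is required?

Required subsidy s = 60 per unit

At a seller price of 175, quantity supplied is -676 + 7·175 = 549.
Buyers absorb 549 only when they pay Pb with 894 − 3·Pb = 549, i.e. Pb = 115.
s = Ps − Pb = 175 − 115 = 60.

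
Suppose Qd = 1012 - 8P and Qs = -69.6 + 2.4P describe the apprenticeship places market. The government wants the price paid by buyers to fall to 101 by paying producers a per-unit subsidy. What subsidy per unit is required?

At a buyer price of 101, quantity demanded is 1012 − 8·101 = 204.
Sellers supply 204 only when they receive Ps with -69.6 + 2.4·Ps = 204, i.e. Ps = 114.
s = Ps − Pb = 114 − 101 = 13.

Required subsidy s = 13 per unit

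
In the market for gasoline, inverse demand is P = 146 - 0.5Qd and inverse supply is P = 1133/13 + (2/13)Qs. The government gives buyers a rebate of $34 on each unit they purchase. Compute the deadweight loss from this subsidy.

Deadweight loss = $884

Pre-subsidy: 146 - 0.5Q = 1133/13 + (2/13)Q gives Q* = 90 and P* = 101.
With the rebate, buyers effectively pay Pb = Ps − 34, where Ps is the price sellers receive.
On the curves, Pb = 146 - 0.5Q and Ps = 1133/13 + (2/13)Q; the wedge Ps − Pb = 34 gives 1133/13 + (2/13)Q − (146 - 0.5Q) = 34, so Q' = 142.
Then Pb = 146 − 0.5·142 = 75 and Ps = 1133/13 + (2/13)·142 = 109.
The subsidy expands output by 142 − 90 = 52 past the efficient level; on those units the gap between marginal cost and willingness to pay runs from 0 up to 34.
DWL = ½ × 34 × 52 = 884.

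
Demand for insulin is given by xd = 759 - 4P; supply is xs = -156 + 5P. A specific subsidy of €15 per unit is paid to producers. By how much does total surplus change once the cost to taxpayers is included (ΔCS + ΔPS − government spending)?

Pre-subsidy: 759 - 4P = -156 + 5P gives P* = 305/3, x* = 1057/3.
With the subsidy, sellers receive Ps = Pb + 15 for each unit, where Pb is the price buyers pay.
Supply in terms of Pb becomes xs = -156 + 5(Pb + 15) = -81 + 5Pb. Setting this equal to demand: 759 - 4Pb = -81 + 5Pb, so Pb = 280/3.
Sellers receive Ps = 280/3 + 15 = 325/3; x' = 759 − 4·(280/3) = 1157/3.
ΔCS = ½(1057/3 + 1157/3)(305/3 − 280/3) = 3075; ΔPS = ½(1057/3 + 1157/3)(325/3 − 305/3) = 2460.
Government spending = 15 × 1157/3 = 5785.
Net change = 3075 + 2460 − 5785 = -250. The loss equals the DWL triangle ½·15·100/3.

Net change in total surplus = -€250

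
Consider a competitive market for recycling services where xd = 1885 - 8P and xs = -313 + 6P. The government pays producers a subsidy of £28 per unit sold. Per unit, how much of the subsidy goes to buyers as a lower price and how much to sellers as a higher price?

Buyers gain £12 per unit; sellers gain £16 per unit

Pre-subsidy: 1885 - 8P = -313 + 6P gives P* = 157, x* = 629.
With the subsidy, sellers receive Ps = Pb + 28 for each unit, where Pb is the price buyers pay.
Supply in terms of Pb becomes xs = -313 + 6(Pb + 28) = -145 + 6Pb. Setting this equal to demand: 1885 - 8Pb = -145 + 6Pb, so Pb = 145.
Sellers receive Ps = 145 + 28 = 173; x' = 1885 − 8·145 = 725.
Buyers' price falls by P* − Pb = 157 − 145 = 12; sellers' price rises by Ps − P* = 173 − 157 = 16.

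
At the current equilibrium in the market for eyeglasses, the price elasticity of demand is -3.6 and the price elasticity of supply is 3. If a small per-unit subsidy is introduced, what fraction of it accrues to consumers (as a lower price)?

For a small subsidy around the equilibrium, the benefit split depends on the relative slopes, which at a point are proportional to the elasticities.
Buyer share = εs/(εs + |εd|) = 3/(3 + 3.6) = 5/11; seller share = |εd|/(εs + |εd|) = 6/11.

Consumer share = 5/11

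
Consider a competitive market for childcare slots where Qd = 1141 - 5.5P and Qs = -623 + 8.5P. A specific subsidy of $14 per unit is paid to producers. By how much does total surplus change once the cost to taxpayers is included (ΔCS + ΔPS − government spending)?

Net change in total surplus = -$327.25

Pre-subsidy: 1141 - 5.5P = -623 + 8.5P gives P* = 126, Q* = 448.
With the subsidy, sellers receive Ps = Pb + 14 for each unit, where Pb is the price buyers pay.
Supply in terms of Pb becomes Qs = -623 + 8.5(Pb + 14) = -504 + 8.5Pb. Setting this equal to demand: 1141 - 5.5Pb = -504 + 8.5Pb, so Pb = 117.5.
Sellers receive Ps = 117.5 + 14 = 131.5; Q' = 1141 − 5.5·117.5 = 494.75.
ΔCS = ½(448 + 494.75)(126 − 117.5) = 4006.6875; ΔPS = ½(448 + 494.75)(131.5 − 126) = 2592.5625.
Government spending = 14 × 494.75 = 6926.5.
Net change = 4006.6875 + 2592.5625 − 6926.5 = -327.25. The loss equals the DWL triangle ½·14·46.75.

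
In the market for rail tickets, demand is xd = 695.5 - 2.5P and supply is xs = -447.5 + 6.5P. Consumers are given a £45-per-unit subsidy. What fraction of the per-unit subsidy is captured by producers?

Producer share = 5/18

Pre-subsidy: 695.5 - 2.5P = -447.5 + 6.5P gives P* = 127, x* = 378.
With the rebate, buyers effectively pay Pb = Ps − 45, where Ps is the price sellers receive.
Demand in terms of Ps becomes xd = 695.5 − 2.5(Ps − 45) = 808 - 2.5Ps. Setting this equal to supply: 808 - 2.5Ps = -447.5 + 6.5Ps, so Ps = 139.5.
Buyers pay Pb = 139.5 − 45 = 94.5; x' = -447.5 + 6.5·139.5 = 459.25.
Buyers' price falls by P* − Pb = 127 − 94.5 = 32.5; sellers' price rises by Ps − P* = 139.5 − 127 = 12.5.
So producers capture 12.5/45 = 5/18 of each unit of subsidy.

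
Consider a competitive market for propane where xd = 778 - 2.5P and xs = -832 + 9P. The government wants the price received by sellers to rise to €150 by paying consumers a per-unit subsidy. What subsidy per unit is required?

Required subsidy s = €46 per unit

At a seller price of 150, quantity supplied is -832 + 9·150 = 518.
Buyers absorb 518 only when they pay Pb with 778 − 2.5·Pb = 518, i.e. Pb = 104.
s = Ps − Pb = 150 − 104 = 46.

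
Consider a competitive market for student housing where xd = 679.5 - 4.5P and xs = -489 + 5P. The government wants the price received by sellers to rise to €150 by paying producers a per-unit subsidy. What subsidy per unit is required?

Required subsidy s = €57 per unit

At a seller price of 150, quantity supplied is -489 + 5·150 = 261.
Buyers absorb 261 only when they pay Pb with 679.5 − 4.5·Pb = 261, i.e. Pb = 93.
s = Ps − Pb = 150 − 93 = 57.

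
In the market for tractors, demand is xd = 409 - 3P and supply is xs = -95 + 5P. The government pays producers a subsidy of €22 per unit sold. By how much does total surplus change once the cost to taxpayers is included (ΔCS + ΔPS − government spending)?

Net change in total surplus = -€453.75

Pre-subsidy: 409 - 3P = -95 + 5P gives P* = 63, x* = 220.
With the subsidy, sellers receive Ps = Pb + 22 for each unit, where Pb is the price buyers pay.
Supply in terms of Pb becomes xs = -95 + 5(Pb + 22) = 15 + 5Pb. Setting this equal to demand: 409 - 3Pb = 15 + 5Pb, so Pb = 49.25.
Sellers receive Ps = 49.25 + 22 = 71.25; x' = 409 − 3·49.25 = 261.25.
ΔCS = ½(220 + 261.25)(63 − 49.25) = 3308.59375; ΔPS = ½(220 + 261.25)(71.25 − 63) = 1985.15625.
Government spending = 22 × 261.25 = 5747.5.
Net change = 3308.59375 + 1985.15625 − 5747.5 = -453.75. The loss equals the DWL triangle ½·22·41.25.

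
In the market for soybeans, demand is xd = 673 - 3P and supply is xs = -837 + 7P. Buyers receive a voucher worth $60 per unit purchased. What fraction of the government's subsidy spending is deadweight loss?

DWL / government spending = 63/346

Pre-subsidy: 673 - 3P = -837 + 7P gives P* = 151, x* = 220.
With the rebate, buyers effectively pay Pb = Ps − 60, where Ps is the price sellers receive.
Demand in terms of Ps becomes xd = 673 − 3(Ps − 60) = 853 - 3Ps. Setting this equal to supply: 853 - 3Ps = -837 + 7Ps, so Ps = 169.
Buyers pay Pb = 169 − 60 = 109; x' = -837 + 7·169 = 346.
ΔCS = ½(220 + 346)(151 − 109) = 11886; ΔPS = ½(220 + 346)(169 − 151) = 5094.
Government spending = 60 × 346 = 20760.
DWL = ½ × 60 × (346 − 220) = 3780; fraction = 3780 / 20760 = 63/346.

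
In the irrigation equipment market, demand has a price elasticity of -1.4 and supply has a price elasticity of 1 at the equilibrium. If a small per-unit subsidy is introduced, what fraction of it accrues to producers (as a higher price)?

Producer share = 7/12

For a small subsidy around the equilibrium, the benefit split depends on the relative slopes, which at a point are proportional to the elasticities.
Buyer share = εs/(εs + |εd|) = 1/(1 + 1.4) = 5/12; seller share = |εd|/(εs + |εd|) = 7/12.
So producers capture 7/12 of the subsidy.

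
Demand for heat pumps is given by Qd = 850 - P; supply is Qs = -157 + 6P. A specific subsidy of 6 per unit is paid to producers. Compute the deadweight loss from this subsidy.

Deadweight loss = 108/7

Pre-subsidy: 850 - P = -157 + 6P gives P* = 1007/7, Q* = 4943/7.
With the subsidy, sellers receive Ps = Pb + 6 for each unit, where Pb is the price buyers pay.
Supply in terms of Pb becomes Qs = -157 + 6(Pb + 6) = -121 + 6Pb. Setting this equal to demand: 850 - Pb = -121 + 6Pb, so Pb = 971/7.
Sellers receive Ps = 971/7 + 6 = 1013/7; Q' = 850 − 1·(971/7) = 4979/7.
The subsidy expands output by 4979/7 − 4943/7 = 36/7 past the efficient level; on those units the gap between marginal cost and willingness to pay runs from 0 up to 6.
DWL = ½ × 6 × 36/7 = 108/7.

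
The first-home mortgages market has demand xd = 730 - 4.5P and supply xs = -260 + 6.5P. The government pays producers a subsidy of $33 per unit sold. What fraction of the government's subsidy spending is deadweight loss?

Pre-subsidy: 730 - 4.5P = -260 + 6.5P gives P* = 90, x* = 325.
With the subsidy, sellers receive Ps = Pb + 33 for each unit, where Pb is the price buyers pay.
Supply in terms of Pb becomes xs = -260 + 6.5(Pb + 33) = -45.5 + 6.5Pb. Setting this equal to demand: 730 - 4.5Pb = -45.5 + 6.5Pb, so Pb = 70.5.
Sellers receive Ps = 70.5 + 33 = 103.5; x' = 730 − 4.5·70.5 = 412.75.
ΔCS = ½(325 + 412.75)(90 − 70.5) = 7193.0625; ΔPS = ½(325 + 412.75)(103.5 − 90) = 4979.8125.
Government spending = 33 × 412.75 = 13620.75.
DWL = ½ × 33 × (412.75 − 325) = 1447.875; fraction = 1447.875 / 13620.75 = 27/254.

DWL / government spending = 27/254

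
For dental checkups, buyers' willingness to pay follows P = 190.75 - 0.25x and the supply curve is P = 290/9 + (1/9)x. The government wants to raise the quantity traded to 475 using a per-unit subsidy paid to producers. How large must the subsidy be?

At x = 475, from the demand curve buyers pay Pb = 190.75 − 0.25·475 = 72; from the supply curve sellers need Ps = 290/9 + (1/9)·475 = 85.
The subsidy must fill the gap: s = Ps − Pb = 85 − 72 = 13.

Required subsidy s = 13 per unit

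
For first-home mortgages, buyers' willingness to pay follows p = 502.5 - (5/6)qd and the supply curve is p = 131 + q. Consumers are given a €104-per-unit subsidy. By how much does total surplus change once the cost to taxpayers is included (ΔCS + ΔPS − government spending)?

Pre-subsidy: 502.5 - (5/6)q = 131 + q gives q* = 2229/11 and p* = 3670/11.
With the rebate, buyers effectively pay pb = ps − 104, where ps is the price sellers receive.
On the curves, pb = 502.5 - (5/6)q and ps = 131 + q; the wedge ps − pb = 104 gives 131 + q − (502.5 - (5/6)q) = 104, so q' = 2853/11.
Then pb = 502.5 − (5/6)·(2853/11) = 3150/11 and ps = 131 + 1·(2853/11) = 4294/11.
ΔCS = ½(2229/11 + 2853/11)(3670/11 − 3150/11) = 10920; ΔPS = ½(2229/11 + 2853/11)(4294/11 − 3670/11) = 13104.
Government spending = 104 × 2853/11 = 296712/11.
Net change = 10920 + 13104 − 296712/11 = -32448/11. The loss equals the DWL triangle ½·104·624/11.

Net change in total surplus = -32448/11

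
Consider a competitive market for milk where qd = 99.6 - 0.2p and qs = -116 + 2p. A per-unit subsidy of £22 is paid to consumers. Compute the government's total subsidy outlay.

Government cost = £1848

Pre-subsidy: 99.6 - 0.2p = -116 + 2p gives p* = 98, q* = 80.
With the rebate, buyers effectively pay pb = ps − 22, where ps is the price sellers receive.
Demand in terms of ps becomes qd = 99.6 − 0.2(ps − 22) = 104 - 0.2ps. Setting this equal to supply: 104 - 0.2ps = -116 + 2ps, so ps = 100.
Buyers pay pb = 100 − 22 = 78; q' = -116 + 2·100 = 84.
Government outlay = subsidy × quantity = 22 × 84 = 1848.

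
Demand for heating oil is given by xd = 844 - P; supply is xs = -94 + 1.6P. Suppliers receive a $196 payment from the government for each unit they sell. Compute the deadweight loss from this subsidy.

Deadweight loss = 153664/13

Pre-subsidy: 844 - P = -94 + 1.6P gives P* = 4690/13, x* = 6282/13.
With the subsidy, sellers receive Ps = Pb + 196 for each unit, where Pb is the price buyers pay.
Supply in terms of Pb becomes xs = -94 + 1.6(Pb + 196) = 219.6 + 1.6Pb. Setting this equal to demand: 844 - Pb = 219.6 + 1.6Pb, so Pb = 3122/13.
Sellers receive Ps = 3122/13 + 196 = 5670/13; x' = 844 − 1·(3122/13) = 7850/13.
The subsidy expands output by 7850/13 − 6282/13 = 1568/13 past the efficient level; on those units the gap between marginal cost and willingness to pay runs from 0 up to 196.
DWL = ½ × 196 × 1568/13 = 153664/13.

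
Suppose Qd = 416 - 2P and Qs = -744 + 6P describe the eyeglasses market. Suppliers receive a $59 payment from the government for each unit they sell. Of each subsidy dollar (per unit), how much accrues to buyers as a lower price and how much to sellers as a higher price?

Buyers gain $44.25 per unit; sellers gain $14.75 per unit

Pre-subsidy: 416 - 2P = -744 + 6P gives P* = 145, Q* = 126.
With the subsidy, sellers receive Ps = Pb + 59 for each unit, where Pb is the price buyers pay.
Supply in terms of Pb becomes Qs = -744 + 6(Pb + 59) = -390 + 6Pb. Setting this equal to demand: 416 - 2Pb = -390 + 6Pb, so Pb = 100.75.
Sellers receive Ps = 100.75 + 59 = 159.75; Q' = 416 − 2·100.75 = 214.5.
Buyers' price falls by P* − Pb = 145 − 100.75 = 44.25; sellers' price rises by Ps − P* = 159.75 − 145 = 14.75.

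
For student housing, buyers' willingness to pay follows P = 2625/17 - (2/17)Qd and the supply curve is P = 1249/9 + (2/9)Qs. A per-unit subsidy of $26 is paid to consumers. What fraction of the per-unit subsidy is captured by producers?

Pre-subsidy: 2625/17 - (2/17)Q = 1249/9 + (2/9)Q gives Q* = 46 and P* = 149.
With the rebate, buyers effectively pay Pb = Ps − 26, where Ps is the price sellers receive.
On the curves, Pb = 2625/17 - (2/17)Q and Ps = 1249/9 + (2/9)Q; the wedge Ps − Pb = 26 gives 1249/9 + (2/9)Q − (2625/17 - (2/17)Q) = 26, so Q' = 122.5.
Then Pb = 2625/17 − (2/17)·122.5 = 140 and Ps = 1249/9 + (2/9)·122.5 = 166.
Buyers' price falls by P* − Pb = 149 − 140 = 9; sellers' price rises by Ps − P* = 166 − 149 = 17.
So producers capture 17/26 = 17/26 of each unit of subsidy.

Producer share = 17/26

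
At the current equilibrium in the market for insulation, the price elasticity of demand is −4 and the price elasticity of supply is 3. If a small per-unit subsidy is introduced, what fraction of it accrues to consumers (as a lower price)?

Consumer share = 3/7

For a small subsidy around the equilibrium, the benefit split depends on the relative slopes, which at a point are proportional to the elasticities.
Buyer share = εs/(εs + |εd|) = 3/(3 + 4) = 3/7; seller share = |εd|/(εs + |εd|) = 4/7.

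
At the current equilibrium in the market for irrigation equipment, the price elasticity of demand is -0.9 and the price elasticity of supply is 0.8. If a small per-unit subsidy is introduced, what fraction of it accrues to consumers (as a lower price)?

For a small subsidy around the equilibrium, the benefit split depends on the relative slopes, which at a point are proportional to the elasticities.
Buyer share = εs/(εs + |εd|) = 0.8/(0.8 + 0.9) = 8/17; seller share = |εd|/(εs + |εd|) = 9/17.

Consumer share = 8/17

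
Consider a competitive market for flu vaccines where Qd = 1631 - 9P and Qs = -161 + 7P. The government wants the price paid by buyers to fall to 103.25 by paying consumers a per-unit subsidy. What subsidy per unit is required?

At a buyer price of 103.25, quantity demanded is 1631 − 9·103.25 = 701.75.
Sellers supply 701.75 only when they receive Ps with -161 + 7·Ps = 701.75, i.e. Ps = 123.25.
s = Ps − Pb = 123.25 − 103.25 = 20.

Required subsidy s = 20 per unit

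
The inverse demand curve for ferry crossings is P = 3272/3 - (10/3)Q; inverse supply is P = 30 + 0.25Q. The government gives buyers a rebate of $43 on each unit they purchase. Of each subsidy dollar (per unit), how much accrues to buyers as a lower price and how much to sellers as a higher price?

Buyers gain $40 per unit; sellers gain $3 per unit

Pre-subsidy: 3272/3 - (10/3)Q = 30 + 0.25Q gives Q* = 296 and P* = 104.
With the rebate, buyers effectively pay Pb = Ps − 43, where Ps is the price sellers receive.
On the curves, Pb = 3272/3 - (10/3)Q and Ps = 30 + 0.25Q; the wedge Ps − Pb = 43 gives 30 + 0.25Q − (3272/3 - (10/3)Q) = 43, so Q' = 308.
Then Pb = 3272/3 − (10/3)·308 = 64 and Ps = 30 + 0.25·308 = 107.
Buyers' price falls by P* − Pb = 104 − 64 = 40; sellers' price rises by Ps − P* = 107 − 104 = 3.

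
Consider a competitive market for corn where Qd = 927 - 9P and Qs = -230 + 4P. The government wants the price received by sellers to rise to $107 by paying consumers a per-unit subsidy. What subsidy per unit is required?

At a seller price of 107, quantity supplied is -230 + 4·107 = 198.
Buyers absorb 198 only when they pay Pb with 927 − 9·Pb = 198, i.e. Pb = 81.
s = Ps − Pb = 107 − 81 = 26.

Required subsidy s = $26 per unit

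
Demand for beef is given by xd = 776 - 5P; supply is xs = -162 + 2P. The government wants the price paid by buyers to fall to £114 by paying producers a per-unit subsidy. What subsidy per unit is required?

Required subsidy s = £70 per unit

At a buyer price of 114, quantity demanded is 776 − 5·114 = 206.
Sellers supply 206 only when they receive Ps with -162 + 2·Ps = 206, i.e. Ps = 184.
s = Ps − Pb = 184 − 114 = 70.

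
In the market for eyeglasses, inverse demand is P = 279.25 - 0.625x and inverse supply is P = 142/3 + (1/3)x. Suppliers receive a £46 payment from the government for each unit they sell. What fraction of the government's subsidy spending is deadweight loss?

DWL / government spending = 12/145

Pre-subsidy: 279.25 - 0.625x = 142/3 + (1/3)x gives x* = 242 and P* = 128.
With the subsidy, sellers receive Ps = Pb + 46 for each unit, where Pb is the price buyers pay.
On the curves, Pb = 279.25 - 0.625x and Ps = 142/3 + (1/3)x; the wedge Ps − Pb = 46 gives 142/3 + (1/3)x − (279.25 - 0.625x) = 46, so x' = 290.
Then Pb = 279.25 − 0.625·290 = 98 and Ps = 142/3 + (1/3)·290 = 144.
ΔCS = ½(242 + 290)(128 − 98) = 7980; ΔPS = ½(242 + 290)(144 − 128) = 4256.
Government spending = 46 × 290 = 13340.
DWL = ½ × 46 × (290 − 242) = 1104; fraction = 1104 / 13340 = 12/145.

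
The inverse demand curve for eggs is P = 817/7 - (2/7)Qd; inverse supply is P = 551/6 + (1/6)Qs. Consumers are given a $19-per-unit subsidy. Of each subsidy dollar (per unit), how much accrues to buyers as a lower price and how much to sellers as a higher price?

Buyers gain $12 per unit; sellers gain $7 per unit

Pre-subsidy: 817/7 - (2/7)Q = 551/6 + (1/6)Q gives Q* = 55 and P* = 101.
With the rebate, buyers effectively pay Pb = Ps − 19, where Ps is the price sellers receive.
On the curves, Pb = 817/7 - (2/7)Q and Ps = 551/6 + (1/6)Q; the wedge Ps − Pb = 19 gives 551/6 + (1/6)Q − (817/7 - (2/7)Q) = 19, so Q' = 97.
Then Pb = 817/7 − (2/7)·97 = 89 and Ps = 551/6 + (1/6)·97 = 108.
Buyers' price falls by P* − Pb = 101 − 89 = 12; sellers' price rises by Ps − P* = 108 − 101 = 7.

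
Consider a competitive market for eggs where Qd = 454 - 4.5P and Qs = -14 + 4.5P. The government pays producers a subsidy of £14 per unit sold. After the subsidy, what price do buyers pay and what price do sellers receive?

Pre-subsidy: 454 - 4.5P = -14 + 4.5P gives P* = 52, Q* = 220.
With the subsidy, sellers receive Ps = Pb + 14 for each unit, where Pb is the price buyers pay.
Supply in terms of Pb becomes Qs = -14 + 4.5(Pb + 14) = 49 + 4.5Pb. Setting this equal to demand: 454 - 4.5Pb = 49 + 4.5Pb, so Pb = 45.
Sellers receive Ps = 45 + 14 = 59; Q' = 454 − 4.5·45 = 251.5.

Buyers pay £45; sellers receive £59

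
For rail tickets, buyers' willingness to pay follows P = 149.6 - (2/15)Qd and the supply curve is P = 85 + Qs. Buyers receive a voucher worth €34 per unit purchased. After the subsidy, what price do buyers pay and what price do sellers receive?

Buyers pay €138; sellers receive €172

Pre-subsidy: 149.6 - (2/15)Q = 85 + Q gives Q* = 57 and P* = 142.
With the rebate, buyers effectively pay Pb = Ps − 34, where Ps is the price sellers receive.
On the curves, Pb = 149.6 - (2/15)Q and Ps = 85 + Q; the wedge Ps − Pb = 34 gives 85 + Q − (149.6 - (2/15)Q) = 34, so Q' = 87.
Then Pb = 149.6 − (2/15)·87 = 138 and Ps = 85 + 1·87 = 172.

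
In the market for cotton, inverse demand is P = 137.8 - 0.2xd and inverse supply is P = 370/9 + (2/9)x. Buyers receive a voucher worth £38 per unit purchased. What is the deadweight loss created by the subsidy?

Pre-subsidy: 137.8 - 0.2x = 370/9 + (2/9)x gives x* = 229 and P* = 92.
With the rebate, buyers effectively pay Pb = Ps − 38, where Ps is the price sellers receive.
On the curves, Pb = 137.8 - 0.2x and Ps = 370/9 + (2/9)x; the wedge Ps − Pb = 38 gives 370/9 + (2/9)x − (137.8 - 0.2x) = 38, so x' = 319.
Then Pb = 137.8 − 0.2·319 = 74 and Ps = 370/9 + (2/9)·319 = 112.
The subsidy expands output by 319 − 229 = 90 past the efficient level; on those units the gap between marginal cost and willingness to pay runs from 0 up to 38.
DWL = ½ × 38 × 90 = 1710.

Deadweight loss = £1710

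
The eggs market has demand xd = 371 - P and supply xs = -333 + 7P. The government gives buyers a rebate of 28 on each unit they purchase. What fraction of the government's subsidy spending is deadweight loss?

DWL / government spending = 49/1230

Pre-subsidy: 371 - P = -333 + 7P gives P* = 88, x* = 283.
With the rebate, buyers effectively pay Pb = Ps − 28, where Ps is the price sellers receive.
Demand in terms of Ps becomes xd = 371 − 1(Ps − 28) = 399 - Ps. Setting this equal to supply: 399 - Ps = -333 + 7Ps, so Ps = 91.5.
Buyers pay Pb = 91.5 − 28 = 63.5; x' = -333 + 7·91.5 = 307.5.
ΔCS = ½(283 + 307.5)(88 − 63.5) = 7233.625; ΔPS = ½(283 + 307.5)(91.5 − 88) = 1033.375.
Government spending = 28 × 307.5 = 8610.
DWL = ½ × 28 × (307.5 − 283) = 343; fraction = 343 / 8610 = 49/1230.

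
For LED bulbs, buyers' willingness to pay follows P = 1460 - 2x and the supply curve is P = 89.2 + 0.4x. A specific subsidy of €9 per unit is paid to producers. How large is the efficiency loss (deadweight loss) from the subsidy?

Pre-subsidy: 1460 - 2x = 89.2 + 0.4x gives x* = 3427/6 and P* = 953/3.
With the subsidy, sellers receive Ps = Pb + 9 for each unit, where Pb is the price buyers pay.
On the curves, Pb = 1460 - 2x and Ps = 89.2 + 0.4x; the wedge Ps − Pb = 9 gives 89.2 + 0.4x − (1460 - 2x) = 9, so x' = 6899/12.
Then Pb = 1460 − 2·(6899/12) = 1861/6 and Ps = 89.2 + 0.4·(6899/12) = 1915/6.
The subsidy expands output by 6899/12 − 3427/6 = 3.75 past the efficient level; on those units the gap between marginal cost and willingness to pay runs from 0 up to 9.
DWL = ½ × 9 × 3.75 = 16.875.

Deadweight loss = €16.875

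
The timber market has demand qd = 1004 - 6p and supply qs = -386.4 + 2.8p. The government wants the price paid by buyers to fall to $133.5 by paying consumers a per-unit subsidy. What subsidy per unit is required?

At a buyer price of 133.5, quantity demanded is 1004 − 6·133.5 = 203.
Sellers supply 203 only when they receive ps with -386.4 + 2.8·ps = 203, i.e. ps = 210.5.
s = ps − pb = 210.5 − 133.5 = 77.

Required subsidy s = $77 per unit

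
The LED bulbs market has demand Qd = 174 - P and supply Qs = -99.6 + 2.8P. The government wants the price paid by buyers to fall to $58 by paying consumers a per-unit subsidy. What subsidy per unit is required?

At a buyer price of 58, quantity demanded is 174 − 1·58 = 116.
Sellers supply 116 only when they receive Ps with -99.6 + 2.8·Ps = 116, i.e. Ps = 77.
s = Ps − Pb = 77 − 58 = 19.

Required subsidy s = $19 per unit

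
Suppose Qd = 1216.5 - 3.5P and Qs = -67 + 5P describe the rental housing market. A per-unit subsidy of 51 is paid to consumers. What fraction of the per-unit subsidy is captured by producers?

Pre-subsidy: 1216.5 - 3.5P = -67 + 5P gives P* = 151, Q* = 688.
With the rebate, buyers effectively pay Pb = Ps − 51, where Ps is the price sellers receive.
Demand in terms of Ps becomes Qd = 1216.5 − 3.5(Ps − 51) = 1395 - 3.5Ps. Setting this equal to supply: 1395 - 3.5Ps = -67 + 5Ps, so Ps = 172.
Buyers pay Pb = 172 − 51 = 121; Q' = -67 + 5·172 = 793.
Buyers' price falls by P* − Pb = 151 − 121 = 30; sellers' price rises by Ps − P* = 172 − 151 = 21.
So producers capture 21/51 = 7/17 of each unit of subsidy.

Producer share = 7/17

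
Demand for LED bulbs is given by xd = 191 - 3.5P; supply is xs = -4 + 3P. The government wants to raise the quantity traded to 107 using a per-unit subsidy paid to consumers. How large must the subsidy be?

At x = 107, invert demand for the buyer price: Pb = (191 − 107)/3.5 = 24; invert supply for the seller price: Ps = (107 − (-4))/3 = 37.
The subsidy must fill the gap: s = Ps − Pb = 37 − 24 = 13.

Required subsidy s = 13 per unit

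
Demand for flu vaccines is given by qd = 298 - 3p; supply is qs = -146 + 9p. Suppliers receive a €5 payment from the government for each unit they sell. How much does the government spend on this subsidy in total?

Government cost = €991.25

Pre-subsidy: 298 - 3p = -146 + 9p gives p* = 37, q* = 187.
With the subsidy, sellers receive ps = pb + 5 for each unit, where pb is the price buyers pay.
Supply in terms of pb becomes qs = -146 + 9(pb + 5) = -101 + 9pb. Setting this equal to demand: 298 - 3pb = -101 + 9pb, so pb = 33.25.
Sellers receive ps = 33.25 + 5 = 38.25; q' = 298 − 3·33.25 = 198.25.
Government outlay = subsidy × quantity = 5 × 198.25 = 991.25.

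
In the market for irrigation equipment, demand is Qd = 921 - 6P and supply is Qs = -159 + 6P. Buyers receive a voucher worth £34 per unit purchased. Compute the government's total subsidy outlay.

Pre-subsidy: 921 - 6P = -159 + 6P gives P* = 90, Q* = 381.
With the rebate, buyers effectively pay Pb = Ps − 34, where Ps is the price sellers receive.
Demand in terms of Ps becomes Qd = 921 − 6(Ps − 34) = 1125 - 6Ps. Setting this equal to supply: 1125 - 6Ps = -159 + 6Ps, so Ps = 107.
Buyers pay Pb = 107 − 34 = 73; Q' = -159 + 6·107 = 483.
Government outlay = subsidy × quantity = 34 × 483 = 16422.

Government cost = £16422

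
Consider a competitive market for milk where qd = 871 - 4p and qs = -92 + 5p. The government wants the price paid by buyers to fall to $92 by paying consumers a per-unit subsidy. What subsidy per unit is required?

At a buyer price of 92, quantity demanded is 871 − 4·92 = 503.
Sellers supply 503 only when they receive ps with -92 + 5·ps = 503, i.e. ps = 119.
s = ps − pb = 119 − 92 = 27.

Required subsidy s = $27 per unit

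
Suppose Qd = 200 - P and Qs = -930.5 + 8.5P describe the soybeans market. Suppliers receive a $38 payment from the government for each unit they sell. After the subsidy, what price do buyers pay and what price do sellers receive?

Pre-subsidy: 200 - P = -930.5 + 8.5P gives P* = 119, Q* = 81.
With the subsidy, sellers receive Ps = Pb + 38 for each unit, where Pb is the price buyers pay.
Supply in terms of Pb becomes Qs = -930.5 + 8.5(Pb + 38) = -607.5 + 8.5Pb. Setting this equal to demand: 200 - Pb = -607.5 + 8.5Pb, so Pb = 85.
Sellers receive Ps = 85 + 38 = 123; Q' = 200 − 1·85 = 115.

Buyers pay $85; sellers receive $123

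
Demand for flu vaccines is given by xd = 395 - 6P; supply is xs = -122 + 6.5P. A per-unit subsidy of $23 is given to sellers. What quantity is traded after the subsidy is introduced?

x' = 218.6

Pre-subsidy: 395 - 6P = -122 + 6.5P gives P* = 41.36, x* = 146.84.
With the subsidy, sellers receive Ps = Pb + 23 for each unit, where Pb is the price buyers pay.
Supply in terms of Pb becomes xs = -122 + 6.5(Pb + 23) = 27.5 + 6.5Pb. Setting this equal to demand: 395 - 6Pb = 27.5 + 6.5Pb, so Pb = 29.4.
Sellers receive Ps = 29.4 + 23 = 52.4; x' = 395 − 6·29.4 = 218.6.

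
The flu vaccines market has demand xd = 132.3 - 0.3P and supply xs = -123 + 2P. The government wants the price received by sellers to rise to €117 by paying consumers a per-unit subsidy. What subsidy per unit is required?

Required subsidy s = €46 per unit

At a seller price of 117, quantity supplied is -123 + 2·117 = 111.
Buyers absorb 111 only when they pay Pb with 132.3 − 0.3·Pb = 111, i.e. Pb = 71.
s = Ps − Pb = 117 − 71 = 46.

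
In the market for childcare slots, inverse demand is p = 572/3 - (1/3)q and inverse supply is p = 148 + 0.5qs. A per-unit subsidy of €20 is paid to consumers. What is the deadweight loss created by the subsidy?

Deadweight loss = €240

Pre-subsidy: 572/3 - (1/3)q = 148 + 0.5q gives q* = 51.2 and p* = 173.6.
With the rebate, buyers effectively pay pb = ps − 20, where ps is the price sellers receive.
On the curves, pb = 572/3 - (1/3)q and ps = 148 + 0.5q; the wedge ps − pb = 20 gives 148 + 0.5q − (572/3 - (1/3)q) = 20, so q' = 75.2.
Then pb = 572/3 − (1/3)·75.2 = 165.6 and ps = 148 + 0.5·75.2 = 185.6.
The subsidy expands output by 75.2 − 51.2 = 24 past the efficient level; on those units the gap between marginal cost and willingness to pay runs from 0 up to 20.
DWL = ½ × 20 × 24 = 240.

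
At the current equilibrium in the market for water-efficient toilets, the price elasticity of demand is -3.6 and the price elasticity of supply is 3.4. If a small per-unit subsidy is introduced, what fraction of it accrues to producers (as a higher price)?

Producer share = 18/35

For a small subsidy around the equilibrium, the benefit split depends on the relative slopes, which at a point are proportional to the elasticities.
Buyer share = εs/(εs + |εd|) = 3.4/(3.4 + 3.6) = 17/35; seller share = |εd|/(εs + |εd|) = 18/35.
So producers capture 18/35 of the subsidy.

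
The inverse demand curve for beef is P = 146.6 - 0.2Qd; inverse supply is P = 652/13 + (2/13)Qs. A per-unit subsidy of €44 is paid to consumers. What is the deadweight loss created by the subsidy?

Pre-subsidy: 146.6 - 0.2Q = 652/13 + (2/13)Q gives Q* = 6269/23 and P* = 2118/23.
With the rebate, buyers effectively pay Pb = Ps − 44, where Ps is the price sellers receive.
On the curves, Pb = 146.6 - 0.2Q and Ps = 652/13 + (2/13)Q; the wedge Ps − Pb = 44 gives 652/13 + (2/13)Q − (146.6 - 0.2Q) = 44, so Q' = 9129/23.
Then Pb = 146.6 − 0.2·(9129/23) = 1546/23 and Ps = 652/13 + (2/13)·(9129/23) = 2558/23.
The subsidy expands output by 9129/23 − 6269/23 = 2860/23 past the efficient level; on those units the gap between marginal cost and willingness to pay runs from 0 up to 44.
DWL = ½ × 44 × 2860/23 = 62920/23.

Deadweight loss = 62920/23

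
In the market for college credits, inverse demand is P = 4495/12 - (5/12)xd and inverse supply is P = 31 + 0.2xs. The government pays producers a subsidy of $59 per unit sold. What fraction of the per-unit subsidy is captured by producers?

Producer share = 12/37

Pre-subsidy: 4495/12 - (5/12)x = 31 + 0.2x gives x* = 20615/37 and P* = 5270/37.
With the subsidy, sellers receive Ps = Pb + 59 for each unit, where Pb is the price buyers pay.
On the curves, Pb = 4495/12 - (5/12)x and Ps = 31 + 0.2x; the wedge Ps − Pb = 59 gives 31 + 0.2x − (4495/12 - (5/12)x) = 59, so x' = 24155/37.
Then Pb = 4495/12 − (5/12)·(24155/37) = 3795/37 and Ps = 31 + 0.2·(24155/37) = 5978/37.
Buyers' price falls by P* − Pb = 5270/37 − 3795/37 = 1475/37; sellers' price rises by Ps − P* = 5978/37 − 5270/37 = 708/37.
So producers capture (708/37)/59 = 12/37 of each unit of subsidy.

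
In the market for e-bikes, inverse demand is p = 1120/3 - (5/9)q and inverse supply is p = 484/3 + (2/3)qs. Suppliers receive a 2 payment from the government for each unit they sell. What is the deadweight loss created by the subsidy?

Deadweight loss = 18/11

Pre-subsidy: 1120/3 - (5/9)q = 484/3 + (2/3)q gives q* = 1908/11 and p* = 9140/33.
With the subsidy, sellers receive ps = pb + 2 for each unit, where pb is the price buyers pay.
On the curves, pb = 1120/3 - (5/9)q and ps = 484/3 + (2/3)q; the wedge ps − pb = 2 gives 484/3 + (2/3)q − (1120/3 - (5/9)q) = 2, so q' = 1926/11.
Then pb = 1120/3 − (5/9)·(1926/11) = 9110/33 and ps = 484/3 + (2/3)·(1926/11) = 9176/33.
The subsidy expands output by 1926/11 − 1908/11 = 18/11 past the efficient level; on those units the gap between marginal cost and willingness to pay runs from 0 up to 2.
DWL = ½ × 2 × 18/11 = 18/11.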